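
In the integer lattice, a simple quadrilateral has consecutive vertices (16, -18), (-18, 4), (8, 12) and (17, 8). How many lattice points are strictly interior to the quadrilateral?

By the shoelace formula, twice the signed area is |[16·4 − (-18)·(-18)] + [(-18)·12 − 8·4] + [8·8 − 17·12] + [17·(-18) − 16·8]| = 1082, so the area is 541.
The number of boundary lattice points is Σ gcd(|Δx|,|Δy|) = gcd(34,22) + gcd(26,8) + gcd(9,4) + gcd(1,26) = 2+2+1+1 = 6.
Pick's theorem gives I = A − B/2 + 1 = 541 − 6/2 + 1 = 539.

539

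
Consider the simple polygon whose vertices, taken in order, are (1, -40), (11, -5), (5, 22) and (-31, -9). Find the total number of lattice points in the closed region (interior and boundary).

By the shoelace formula, twice the signed area is |[1·(-5) − 11·(-40)] + [11·22 − 5·(-5)] + [5·(-9) − (-31)·22] + [(-31)·(-40) − 1·(-9)]| = 2588, so the area is 1294.
Summing gcd(|Δx|,|Δy|) over the edges gives the boundary count: gcd(10,35) + gcd(6,27) + gcd(36,31) + gcd(32,31) = 5+3+1+1 = 10.
Pick's theorem gives I = A − B/2 + 1 = 1294 − 10/2 + 1 = 1290, so the closed region contains I + B = 1290 + 10 = 1300 lattice points.

1300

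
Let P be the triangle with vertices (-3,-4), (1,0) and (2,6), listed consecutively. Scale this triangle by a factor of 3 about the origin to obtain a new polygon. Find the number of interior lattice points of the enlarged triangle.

76

The shoelace formula gives twice the area as |[(-3)·0 − 1·(-4)] + [1·6 − 2·0] + [2·(-4) − (-3)·6]| = 20, so the area is 10.
Along each edge there are gcd(|Δx|,|Δy|)+1 lattice points, so counting each shared vertex once the boundary has gcd(4,4) + gcd(1,6) + gcd(5,10) = 4+1+5 = 10.
Scaling by 3 multiplies the area by 3² = 9 (so the new area is 90) and multiplies the boundary lattice-point count by 3, giving 30.
By Pick's theorem, the interior count of the dilated polygon is 90 − 30/2 + 1 = 76.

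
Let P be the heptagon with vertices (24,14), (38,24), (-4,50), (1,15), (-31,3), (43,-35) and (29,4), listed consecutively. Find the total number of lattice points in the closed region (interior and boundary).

Using the shoelace formula, 2A = |(24·24 − 38·14) + (38·50 − (-4)·24) + ((-4)·15 − 1·50) + (1·3 − (-31)·15) + ((-31)·(-35) − 43·3) + (43·4 − 29·(-35)) + (29·14 − 24·4)| = 4851, so the area is 2425.5.
The number of boundary lattice points is Σ gcd(|Δx|,|Δy|) = gcd(14,10) + gcd(42,26) + gcd(5,35) + gcd(32,12) + gcd(74,38) + gcd(14,39) + gcd(5,10) = 2+2+5+4+2+1+5 = 21.
Pick's theorem gives I = A − B/2 + 1 = 2425.5 − 21/2 + 1 = 2416, so the closed region contains I + B = 2416 + 21 = 2437 lattice points.

2437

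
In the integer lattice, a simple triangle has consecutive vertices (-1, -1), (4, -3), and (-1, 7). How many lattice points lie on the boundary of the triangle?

14

Summing gcd(|Δx|,|Δy|) over the edges gives the boundary count: gcd(5,2) + gcd(5,10) + gcd(0,8) = 1+5+8 = 14.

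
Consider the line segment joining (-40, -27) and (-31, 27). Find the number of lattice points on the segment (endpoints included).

The number of lattice points on a segment between lattice points is gcd(|Δx|,|Δy|) + 1 = gcd(9,54) + 1 = 9 + 1 = 10.

10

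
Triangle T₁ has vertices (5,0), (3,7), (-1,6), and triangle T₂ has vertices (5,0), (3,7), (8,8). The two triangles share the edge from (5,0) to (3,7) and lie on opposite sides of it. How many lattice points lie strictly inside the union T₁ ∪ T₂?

30

The union is the simple quadrilateral with vertices (5,0), (-1,6), (3,7), (8,8) in order.
Using the shoelace formula, 2A = |(5·6 − (-1)·0) + ((-1)·7 − 3·6) + (3·8 − 8·7) + (8·0 − 5·8)| = 67, so the area is 67/2.
Summing gcd(|Δx|,|Δy|) over the edges gives the boundary count: gcd(6,6) + gcd(4,1) + gcd(5,1) + gcd(3,8) = 6+1+1+1 = 9.
By Pick's theorem I = A − B/2 + 1 = 67/2 − 9/2 + 1 = 30.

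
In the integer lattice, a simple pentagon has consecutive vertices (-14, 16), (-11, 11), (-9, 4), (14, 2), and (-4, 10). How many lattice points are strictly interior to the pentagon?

111

By the shoelace formula, twice the signed area is |((-14)·11 − (-11)·16) + ((-11)·4 − (-9)·11) + ((-9)·2 − 14·4) + (14·10 − (-4)·2) + ((-4)·16 − (-14)·10)| = 227, so the area is 227/2.
The number of boundary lattice points is Σ gcd(|Δx|,|Δy|) = gcd(3,5) + gcd(2,7) + gcd(23,2) + gcd(18,8) + gcd(10,6) = 1+1+1+2+2 = 7.
Pick's theorem gives I = A − B/2 + 1 = 227/2 − 7/2 + 1 = 111.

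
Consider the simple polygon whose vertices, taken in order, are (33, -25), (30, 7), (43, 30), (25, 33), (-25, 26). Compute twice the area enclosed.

The shoelace formula gives twice the area as |(33·7 − 30·(-25)) + (30·30 − 43·7) + (43·33 − 25·30) + (25·26 − (-25)·33) + ((-25)·(-25) − 33·26)| = 3491, so the area is 1745.5.

3491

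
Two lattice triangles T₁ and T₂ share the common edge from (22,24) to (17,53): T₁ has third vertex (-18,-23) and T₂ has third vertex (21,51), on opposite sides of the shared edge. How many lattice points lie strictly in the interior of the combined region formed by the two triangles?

749

The union is the simple quadrilateral with vertices (22,24), (-18,-23), (17,53), (21,51) in order.
Using the shoelace formula, 2A = |[22·(-23) − (-18)·24] + [(-18)·53 − 17·(-23)] + [17·51 − 21·53] + [21·24 − 22·51]| = 1501, so the area is 1501/2.
The number of boundary lattice points is Σ gcd(|Δx|,|Δy|) = gcd(40,47) + gcd(35,76) + gcd(4,2) + gcd(1,27) = 1+1+2+1 = 5.
By Pick's theorem I = A − B/2 + 1 = 1501/2 − 5/2 + 1 = 749.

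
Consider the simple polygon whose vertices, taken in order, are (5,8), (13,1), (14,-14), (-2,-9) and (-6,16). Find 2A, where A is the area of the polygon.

663

By the shoelace formula, twice the signed area is |[5·1 − 13·8] + [13·(-14) − 14·1] + [14·(-9) − (-2)·(-14)] + [(-2)·16 − (-6)·(-9)] + [(-6)·8 − 5·16]| = 663, so the area is 663/2.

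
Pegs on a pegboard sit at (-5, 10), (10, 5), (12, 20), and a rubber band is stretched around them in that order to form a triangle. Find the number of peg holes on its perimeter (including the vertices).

7

The number of boundary lattice points is Σ gcd(|Δx|,|Δy|) = gcd(15,5) + gcd(2,15) + gcd(17,10) = 5+1+1 = 7.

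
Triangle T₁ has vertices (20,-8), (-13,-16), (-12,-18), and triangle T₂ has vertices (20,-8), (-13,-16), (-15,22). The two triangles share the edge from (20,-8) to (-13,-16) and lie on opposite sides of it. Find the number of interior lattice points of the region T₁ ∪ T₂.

The union is the simple quadrilateral with vertices (20,-8), (-12,-18), (-13,-16), (-15,22) in order.
The shoelace formula gives twice the area as |[20·(-18) − (-12)·(-8)] + [(-12)·(-16) − (-13)·(-18)] + [(-13)·22 − (-15)·(-16)] + [(-15)·(-8) − 20·22]| = 1344, so the area is 672.
The number of boundary lattice points is Σ gcd(|Δx|,|Δy|) = gcd(32,10) + gcd(1,2) + gcd(2,38) + gcd(35,30) = 2+1+2+5 = 10.
By Pick's theorem I = A − B/2 + 1 = 672 − 10/2 + 1 = 668.

668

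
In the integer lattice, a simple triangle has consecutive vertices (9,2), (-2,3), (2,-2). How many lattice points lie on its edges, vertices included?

3

The number of boundary lattice points is Σ gcd(|Δx|,|Δy|) = gcd(11,1) + gcd(4,5) + gcd(7,4) = 1+1+1 = 3.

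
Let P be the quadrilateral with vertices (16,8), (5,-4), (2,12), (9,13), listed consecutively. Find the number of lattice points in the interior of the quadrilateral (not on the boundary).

126

By the shoelace formula, twice the signed area is |[16·(-4) − 5·8] + [5·12 − 2·(-4)] + [2·13 − 9·12] + [9·8 − 16·13]| = 254, so the area is 127.
Along each edge there are gcd(|Δx|,|Δy|)+1 lattice points, so counting each shared vertex once the boundary has gcd(11,12) + gcd(3,16) + gcd(7,1) + gcd(7,5) = 1+1+1+1 = 4.
Pick's theorem gives I = A − B/2 + 1 = 127 − 4/2 + 1 = 126.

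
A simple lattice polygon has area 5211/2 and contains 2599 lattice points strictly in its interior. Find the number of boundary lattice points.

15

Pick's theorem gives A = I + B/2 − 1, so B = 2(A − I + 1) = 2(5211/2 − 2599 + 1) = 15.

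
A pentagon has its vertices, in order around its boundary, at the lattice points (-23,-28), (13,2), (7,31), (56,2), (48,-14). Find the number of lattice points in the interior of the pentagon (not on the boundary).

Using the shoelace formula, 2A = |((-23)·2 − 13·(-28)) + (13·31 − 7·2) + (7·2 − 56·31) + (56·(-14) − 48·2) + (48·(-28) − (-23)·(-14))| = 3561, so the area is 1780.5.
Along each edge there are gcd(|Δx|,|Δy|)+1 lattice points, so counting each shared vertex once the boundary has gcd(36,30) + gcd(6,29) + gcd(49,29) + gcd(8,16) + gcd(71,14) = 6+1+1+8+1 = 17.
Pick's theorem gives I = A − B/2 + 1 = 1780.5 − 17/2 + 1 = 1773.

1773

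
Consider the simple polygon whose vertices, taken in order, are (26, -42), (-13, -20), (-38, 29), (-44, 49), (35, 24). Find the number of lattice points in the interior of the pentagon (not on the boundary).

3824

Using the shoelace formula, 2A = |[26·(-20) − (-13)·(-42)] + [(-13)·29 − (-38)·(-20)] + [(-38)·49 − (-44)·29] + [(-44)·24 − 35·49] + [35·(-42) − 26·24]| = 7654, so the area is 3827.
Summing gcd(|Δx|,|Δy|) over the edges gives the boundary count: gcd(39,22) + gcd(25,49) + gcd(6,20) + gcd(79,25) + gcd(9,66) = 1+1+2+1+3 = 8.
Pick's theorem gives I = A − B/2 + 1 = 3827 − 8/2 + 1 = 3824.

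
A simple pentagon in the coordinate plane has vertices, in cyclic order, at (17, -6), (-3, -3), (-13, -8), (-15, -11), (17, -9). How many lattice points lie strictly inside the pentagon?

Using the shoelace formula, 2A = |(17·(-3) − (-3)·(-6)) + ((-3)·(-8) − (-13)·(-3)) + ((-13)·(-11) − (-15)·(-8)) + ((-15)·(-9) − 17·(-11)) + (17·(-6) − 17·(-9))| = 312, so the area is 156.
The number of boundary lattice points is Σ gcd(|Δx|,|Δy|) = gcd(20,3) + gcd(10,5) + gcd(2,3) + gcd(32,2) + gcd(0,3) = 1+5+1+2+3 = 12.
Pick's theorem gives I = A − B/2 + 1 = 156 − 12/2 + 1 = 151.

151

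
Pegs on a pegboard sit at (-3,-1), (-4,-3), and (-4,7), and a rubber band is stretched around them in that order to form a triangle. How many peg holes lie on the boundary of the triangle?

12

Along each edge there are gcd(|Δx|,|Δy|)+1 lattice points, so counting each shared vertex once the boundary has gcd(1,2) + gcd(0,10) + gcd(1,8) = 1+10+1 = 12.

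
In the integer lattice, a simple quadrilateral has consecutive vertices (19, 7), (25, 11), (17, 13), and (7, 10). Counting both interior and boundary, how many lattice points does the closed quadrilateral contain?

The shoelace formula gives twice the area as |(19·11 − 25·7) + (25·13 − 17·11) + (17·10 − 7·13) + (7·7 − 19·10)| = 110, so the area is 55.
The number of boundary lattice points is Σ gcd(|Δx|,|Δy|) = gcd(6,4) + gcd(8,2) + gcd(10,3) + gcd(12,3) = 2+2+1+3 = 8.
Pick's theorem gives I = A − B/2 + 1 = 55 − 8/2 + 1 = 52, so the closed region contains I + B = 52 + 8 = 60 lattice points.

60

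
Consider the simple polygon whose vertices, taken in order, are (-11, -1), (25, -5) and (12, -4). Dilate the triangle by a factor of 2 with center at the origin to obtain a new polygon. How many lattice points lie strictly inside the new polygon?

The shoelace formula gives twice the area as |[(-11)·(-5) − 25·(-1)] + [25·(-4) − 12·(-5)] + [12·(-1) − (-11)·(-4)]| = 16, so the area is 8.
The number of boundary lattice points is Σ gcd(|Δx|,|Δy|) = gcd(36,4) + gcd(13,1) + gcd(23,3) = 4+1+1 = 6.
Scaling by 2 multiplies the area by 2² = 4 (so the new area is 32) and multiplies the boundary lattice-point count by 2, giving 12.
By Pick's theorem, the interior count of the dilated polygon is 32 − 12/2 + 1 = 27.

27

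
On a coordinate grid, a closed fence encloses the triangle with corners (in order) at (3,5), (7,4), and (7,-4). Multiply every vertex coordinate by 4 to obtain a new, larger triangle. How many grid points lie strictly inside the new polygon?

By the shoelace formula, twice the signed area is |(3·4 − 7·5) + (7·(-4) − 7·4) + (7·5 − 3·(-4))| = 32, so the area is 16.
The number of boundary lattice points is Σ gcd(|Δx|,|Δy|) = gcd(4,1) + gcd(0,8) + gcd(4,9) = 1+8+1 = 10.
Scaling by 4 multiplies the area by 4² = 16 (so the new area is 256) and multiplies the boundary lattice-point count by 4, giving 40.
By Pick's theorem, the interior count of the dilated polygon is 256 − 40/2 + 1 = 237.

237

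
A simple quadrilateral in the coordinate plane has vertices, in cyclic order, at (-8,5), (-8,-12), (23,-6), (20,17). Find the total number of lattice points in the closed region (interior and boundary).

Using the shoelace formula, 2A = |[(-8)·(-12) − (-8)·5] + [(-8)·(-6) − 23·(-12)] + [23·17 − 20·(-6)] + [20·5 − (-8)·17]| = 1207, so the area is 603.5.
The number of boundary lattice points is Σ gcd(|Δx|,|Δy|) = gcd(0,17) + gcd(31,6) + gcd(3,23) + gcd(28,12) = 17+1+1+4 = 23.
Pick's theorem gives I = A − B/2 + 1 = 603.5 − 23/2 + 1 = 593, so the closed region contains I + B = 593 + 23 = 616 lattice points.

616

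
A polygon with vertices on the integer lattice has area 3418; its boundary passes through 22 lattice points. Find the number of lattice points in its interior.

From Pick's theorem, I = A − B/2 + 1 = 3418 − 22/2 + 1 = 3408.

3408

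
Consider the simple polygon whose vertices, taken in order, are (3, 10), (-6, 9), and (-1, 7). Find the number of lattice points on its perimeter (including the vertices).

The number of boundary lattice points is Σ gcd(|Δx|,|Δy|) = gcd(9,1) + gcd(5,2) + gcd(4,3) = 1+1+1 = 3.

3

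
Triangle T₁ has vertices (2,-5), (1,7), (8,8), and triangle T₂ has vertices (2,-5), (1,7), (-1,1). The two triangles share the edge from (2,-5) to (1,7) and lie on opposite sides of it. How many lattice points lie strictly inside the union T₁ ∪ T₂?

55

The union is the simple quadrilateral with vertices (2,-5), (8,8), (1,7), (-1,1) in order.
The shoelace formula gives twice the area as |[2·8 − 8·(-5)] + [8·7 − 1·8] + [1·1 − (-1)·7] + [(-1)·(-5) − 2·1]| = 115, so the area is 115/2.
Summing gcd(|Δx|,|Δy|) over the edges gives the boundary count: gcd(6,13) + gcd(7,1) + gcd(2,6) + gcd(3,6) = 1+1+2+3 = 7.
By Pick's theorem I = A − B/2 + 1 = 115/2 − 7/2 + 1 = 55.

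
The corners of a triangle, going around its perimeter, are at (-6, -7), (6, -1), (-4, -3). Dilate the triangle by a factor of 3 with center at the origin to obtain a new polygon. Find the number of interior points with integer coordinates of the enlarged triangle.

Using the shoelace formula, 2A = |((-6)·(-1) − 6·(-7)) + (6·(-3) − (-4)·(-1)) + ((-4)·(-7) − (-6)·(-3))| = 36, so the area is 18.
Summing gcd(|Δx|,|Δy|) over the edges gives the boundary count: gcd(12,6) + gcd(10,2) + gcd(2,4) = 6+2+2 = 10.
Scaling by 3 multiplies the area by 3² = 9 (so the new area is 162) and multiplies the boundary lattice-point count by 3, giving 30.
By Pick's theorem, the interior count of the dilated polygon is 162 − 30/2 + 1 = 148.

148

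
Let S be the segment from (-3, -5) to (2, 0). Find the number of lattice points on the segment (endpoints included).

6

The number of lattice points on a segment between lattice points is gcd(|Δx|,|Δy|) + 1 = gcd(5,5) + 1 = 5 + 1 = 6.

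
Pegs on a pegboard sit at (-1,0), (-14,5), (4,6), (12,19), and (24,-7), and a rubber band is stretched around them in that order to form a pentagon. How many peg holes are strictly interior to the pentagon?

324

The shoelace formula gives twice the area as |[(-1)·5 − (-14)·0] + [(-14)·6 − 4·5] + [4·19 − 12·6] + [12·(-7) − 24·19] + [24·0 − (-1)·(-7)]| = 652, so the area is 326.
Along each edge there are gcd(|Δx|,|Δy|)+1 lattice points, so counting each shared vertex once the boundary has gcd(13,5) + gcd(18,1) + gcd(8,13) + gcd(12,26) + gcd(25,7) = 1+1+1+2+1 = 6.
Pick's theorem gives I = A − B/2 + 1 = 326 − 6/2 + 1 = 324.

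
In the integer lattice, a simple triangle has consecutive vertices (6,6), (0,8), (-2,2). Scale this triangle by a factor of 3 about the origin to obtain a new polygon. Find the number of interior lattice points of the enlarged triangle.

Using the shoelace formula, 2A = |(6·8 − 0·6) + (0·2 − (-2)·8) + ((-2)·6 − 6·2)| = 40, so the area is 20.
Along each edge there are gcd(|Δx|,|Δy|)+1 lattice points, so counting each shared vertex once the boundary has gcd(6,2) + gcd(2,6) + gcd(8,4) = 2+2+4 = 8.
Scaling by 3 multiplies the area by 3² = 9 (so the new area is 180) and multiplies the boundary lattice-point count by 3, giving 24.
By Pick's theorem, the interior count of the dilated polygon is 180 − 24/2 + 1 = 169.

169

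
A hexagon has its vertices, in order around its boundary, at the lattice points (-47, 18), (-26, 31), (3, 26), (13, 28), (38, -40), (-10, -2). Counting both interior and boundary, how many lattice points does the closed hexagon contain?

2178

The shoelace formula gives twice the area as |((-47)·31 − (-26)·18) + ((-26)·26 − 3·31) + (3·28 − 13·26) + (13·(-40) − 38·28) + (38·(-2) − (-10)·(-40)) + ((-10)·18 − (-47)·(-2))| = 4346, so the area is 2173.
The number of boundary lattice points is Σ gcd(|Δx|,|Δy|) = gcd(21,13) + gcd(29,5) + gcd(10,2) + gcd(25,68) + gcd(48,38) + gcd(37,20) = 1+1+2+1+2+1 = 8.
Pick's theorem gives I = A − B/2 + 1 = 2173 − 8/2 + 1 = 2170, so the closed region contains I + B = 2170 + 8 = 2178 lattice points.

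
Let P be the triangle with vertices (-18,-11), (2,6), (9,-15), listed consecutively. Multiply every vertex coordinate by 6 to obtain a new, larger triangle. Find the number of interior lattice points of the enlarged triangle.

By the shoelace formula, twice the signed area is |[(-18)·6 − 2·(-11)] + [2·(-15) − 9·6] + [9·(-11) − (-18)·(-15)]| = 539, so the area is 539/2.
Summing gcd(|Δx|,|Δy|) over the edges gives the boundary count: gcd(20,17) + gcd(7,21) + gcd(27,4) = 1+7+1 = 9.
Scaling by 6 multiplies the area by 6² = 36 (so the new area is 9702) and multiplies the boundary lattice-point count by 6, giving 54.
By Pick's theorem, the interior count of the dilated polygon is 9702 − 54/2 + 1 = 9676.

9676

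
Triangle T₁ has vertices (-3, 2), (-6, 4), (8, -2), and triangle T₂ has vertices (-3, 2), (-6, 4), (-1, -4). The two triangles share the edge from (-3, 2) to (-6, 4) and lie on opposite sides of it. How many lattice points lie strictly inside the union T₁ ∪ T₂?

10

The union is the simple quadrilateral with vertices (-3, 2), (8, -2), (-6, 4), (-1, -4) in order.
The shoelace formula gives twice the area as |[(-3)·(-2) − 8·2] + [8·4 − (-6)·(-2)] + [(-6)·(-4) − (-1)·4] + [(-1)·2 − (-3)·(-4)]| = 24, so the area is 12.
Along each edge there are gcd(|Δx|,|Δy|)+1 lattice points, so counting each shared vertex once the boundary has gcd(11,4) + gcd(14,6) + gcd(5,8) + gcd(2,6) = 1+2+1+2 = 6.
By Pick's theorem I = A − B/2 + 1 = 12 − 6/2 + 1 = 10.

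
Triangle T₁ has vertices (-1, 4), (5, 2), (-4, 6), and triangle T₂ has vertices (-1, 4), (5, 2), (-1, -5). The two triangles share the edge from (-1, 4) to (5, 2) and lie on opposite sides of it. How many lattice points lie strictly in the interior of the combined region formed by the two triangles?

The union is the simple quadrilateral with vertices (-1, 4), (-4, 6), (5, 2), (-1, -5) in order.
The shoelace formula gives twice the area as |((-1)·6 − (-4)·4) + ((-4)·2 − 5·6) + (5·(-5) − (-1)·2) + ((-1)·4 − (-1)·(-5))| = 60, so the area is 30.
The number of boundary lattice points is Σ gcd(|Δx|,|Δy|) = gcd(3,2) + gcd(9,4) + gcd(6,7) + gcd(0,9) = 1+1+1+9 = 12.
By Pick's theorem I = A − B/2 + 1 = 30 − 12/2 + 1 = 25.

25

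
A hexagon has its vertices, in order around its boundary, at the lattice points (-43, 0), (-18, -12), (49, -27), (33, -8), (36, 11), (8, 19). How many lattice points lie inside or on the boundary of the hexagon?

Using the shoelace formula, 2A = |[(-43)·(-12) − (-18)·0] + [(-18)·(-27) − 49·(-12)] + [49·(-8) − 33·(-27)] + [33·11 − 36·(-8)] + [36·19 − 8·11] + [8·0 − (-43)·19]| = 4153, so the area is 2076.5.
The number of boundary lattice points is Σ gcd(|Δx|,|Δy|) = gcd(25,12) + gcd(67,15) + gcd(16,19) + gcd(3,19) + gcd(28,8) + gcd(51,19) = 1+1+1+1+4+1 = 9.
Pick's theorem gives I = A − B/2 + 1 = 2076.5 − 9/2 + 1 = 2073, so the closed region contains I + B = 2073 + 9 = 2082 lattice points.

2082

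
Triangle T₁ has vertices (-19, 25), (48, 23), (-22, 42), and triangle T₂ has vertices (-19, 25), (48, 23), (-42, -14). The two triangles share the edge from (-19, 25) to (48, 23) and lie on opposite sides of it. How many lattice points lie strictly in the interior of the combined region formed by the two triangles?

1895

The union is the simple quadrilateral with vertices (-19, 25), (-22, 42), (48, 23), (-42, -14) in order.
The shoelace formula gives twice the area as |[(-19)·42 − (-22)·25] + [(-22)·23 − 48·42] + [48·(-14) − (-42)·23] + [(-42)·25 − (-19)·(-14)]| = 3792, so the area is 1896.
Summing gcd(|Δx|,|Δy|) over the edges gives the boundary count: gcd(3,17) + gcd(70,19) + gcd(90,37) + gcd(23,39) = 1+1+1+1 = 4.
By Pick's theorem I = A − B/2 + 1 = 1896 − 4/2 + 1 = 1895.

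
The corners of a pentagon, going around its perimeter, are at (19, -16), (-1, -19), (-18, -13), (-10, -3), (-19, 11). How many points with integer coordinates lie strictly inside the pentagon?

425

By the shoelace formula, twice the signed area is |(19·(-19) − (-1)·(-16)) + ((-1)·(-13) − (-18)·(-19)) + ((-18)·(-3) − (-10)·(-13)) + ((-10)·11 − (-19)·(-3)) + ((-19)·(-16) − 19·11)| = 854, so the area is 427.
Summing gcd(|Δx|,|Δy|) over the edges gives the boundary count: gcd(20,3) + gcd(17,6) + gcd(8,10) + gcd(9,14) + gcd(38,27) = 1+1+2+1+1 = 6.
Pick's theorem gives I = A − B/2 + 1 = 427 − 6/2 + 1 = 425.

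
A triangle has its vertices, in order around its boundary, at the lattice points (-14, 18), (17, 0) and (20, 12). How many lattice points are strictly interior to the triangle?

211

By the shoelace formula, twice the signed area is |((-14)·0 − 17·18) + (17·12 − 20·0) + (20·18 − (-14)·12)| = 426, so the area is 213.
Along each edge there are gcd(|Δx|,|Δy|)+1 lattice points, so counting each shared vertex once the boundary has gcd(31,18) + gcd(3,12) + gcd(34,6) = 1+3+2 = 6.
Pick's theorem gives I = A − B/2 + 1 = 213 − 6/2 + 1 = 211.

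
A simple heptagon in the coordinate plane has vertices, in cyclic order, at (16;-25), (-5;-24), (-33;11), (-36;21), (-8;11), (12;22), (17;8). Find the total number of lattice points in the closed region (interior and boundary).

Using the shoelace formula, 2A = |(16·(-24) − (-5)·(-25)) + ((-5)·11 − (-33)·(-24)) + ((-33)·21 − (-36)·11) + ((-36)·11 − (-8)·21) + ((-8)·22 − 12·11) + (12·8 − 17·22) + (17·(-25) − 16·8)| = 3020, so the area is 1510.
The number of boundary lattice points is Σ gcd(|Δx|,|Δy|) = gcd(21,1) + gcd(28,35) + gcd(3,10) + gcd(28,10) + gcd(20,11) + gcd(5,14) + gcd(1,33) = 1+7+1+2+1+1+1 = 14.
Pick's theorem gives I = A − B/2 + 1 = 1510 − 14/2 + 1 = 1504, so the closed region contains I + B = 1504 + 14 = 1518 lattice points.

1518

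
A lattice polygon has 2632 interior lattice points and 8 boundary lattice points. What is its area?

Pick's theorem states A = I + B/2 − 1, so A = 2632 + 8/2 − 1 = 2635.

2635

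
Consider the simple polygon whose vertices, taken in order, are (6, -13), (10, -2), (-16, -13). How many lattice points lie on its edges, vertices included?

24

Summing gcd(|Δx|,|Δy|) over the edges gives the boundary count: gcd(4,11) + gcd(26,11) + gcd(22,0) = 1+1+22 = 24.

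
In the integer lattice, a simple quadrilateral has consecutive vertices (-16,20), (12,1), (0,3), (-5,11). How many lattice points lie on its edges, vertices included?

Along each edge there are gcd(|Δx|,|Δy|)+1 lattice points, so counting each shared vertex once the boundary has gcd(28,19) + gcd(12,2) + gcd(5,8) + gcd(11,9) = 1+2+1+1 = 5.

5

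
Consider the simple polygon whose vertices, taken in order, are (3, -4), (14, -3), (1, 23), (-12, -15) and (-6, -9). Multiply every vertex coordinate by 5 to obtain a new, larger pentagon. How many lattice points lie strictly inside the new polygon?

8721

By the shoelace formula, twice the signed area is |(3·(-3) − 14·(-4)) + (14·23 − 1·(-3)) + (1·(-15) − (-12)·23) + ((-12)·(-9) − (-6)·(-15)) + ((-6)·(-4) − 3·(-9))| = 702, so the area is 351.
Along each edge there are gcd(|Δx|,|Δy|)+1 lattice points, so counting each shared vertex once the boundary has gcd(11,1) + gcd(13,26) + gcd(13,38) + gcd(6,6) + gcd(9,5) = 1+13+1+6+1 = 22.
Scaling by 5 multiplies the area by 5² = 25 (so the new area is 8775) and multiplies the boundary lattice-point count by 5, giving 110.
By Pick's theorem, the interior count of the dilated polygon is 8775 − 110/2 + 1 = 8721.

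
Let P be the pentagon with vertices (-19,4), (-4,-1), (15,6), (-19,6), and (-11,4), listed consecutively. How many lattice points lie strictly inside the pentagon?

Using the shoelace formula, 2A = |[(-19)·(-1) − (-4)·4] + [(-4)·6 − 15·(-1)] + [15·6 − (-19)·6] + [(-19)·4 − (-11)·6] + [(-11)·4 − (-19)·4]| = 252, so the area is 126.
The number of boundary lattice points is Σ gcd(|Δx|,|Δy|) = gcd(15,5) + gcd(19,7) + gcd(34,0) + gcd(8,2) + gcd(8,0) = 5+1+34+2+8 = 50.
By Pick's theorem A = I + B/2 − 1, so I = 126 − 50/2 + 1 = 102.

102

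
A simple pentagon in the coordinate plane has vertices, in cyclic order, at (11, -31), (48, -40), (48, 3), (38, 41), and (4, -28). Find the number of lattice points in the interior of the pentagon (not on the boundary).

1938

The shoelace formula gives twice the area as |(11·(-40) − 48·(-31)) + (48·3 − 48·(-40)) + (48·41 − 38·3) + (38·(-28) − 4·41) + (4·(-31) − 11·(-28))| = 3922, so the area is 1961.
The number of boundary lattice points is Σ gcd(|Δx|,|Δy|) = gcd(37,9) + gcd(0,43) + gcd(10,38) + gcd(34,69) + gcd(7,3) = 1+43+2+1+1 = 48.
By Pick's theorem A = I + B/2 − 1, so I = 1961 − 48/2 + 1 = 1938.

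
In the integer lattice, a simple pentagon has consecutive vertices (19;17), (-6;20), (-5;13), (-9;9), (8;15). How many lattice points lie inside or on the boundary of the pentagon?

By the shoelace formula, twice the signed area is |[19·20 − (-6)·17] + [(-6)·13 − (-5)·20] + [(-5)·9 − (-9)·13] + [(-9)·15 − 8·9] + [8·17 − 19·15]| = 220, so the area is 110.
Along each edge there are gcd(|Δx|,|Δy|)+1 lattice points, so counting each shared vertex once the boundary has gcd(25,3) + gcd(1,7) + gcd(4,4) + gcd(17,6) + gcd(11,2) = 1+1+4+1+1 = 8.
Pick's theorem gives I = A − B/2 + 1 = 110 − 8/2 + 1 = 107, so the closed region contains I + B = 107 + 8 = 115 lattice points.

115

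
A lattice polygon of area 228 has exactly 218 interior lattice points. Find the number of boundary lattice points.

Pick's theorem gives A = I + B/2 − 1, so B = 2(A − I + 1) = 2(228 − 218 + 1) = 22.

22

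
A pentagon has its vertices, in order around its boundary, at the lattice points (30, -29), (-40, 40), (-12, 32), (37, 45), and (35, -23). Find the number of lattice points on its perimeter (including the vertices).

9

The number of boundary lattice points is Σ gcd(|Δx|,|Δy|) = gcd(70,69) + gcd(28,8) + gcd(49,13) + gcd(2,68) + gcd(5,6) = 1+4+1+2+1 = 9.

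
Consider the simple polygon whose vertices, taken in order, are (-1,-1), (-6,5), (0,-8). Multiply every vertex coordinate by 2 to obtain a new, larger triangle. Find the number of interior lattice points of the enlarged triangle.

By the shoelace formula, twice the signed area is |[(-1)·5 − (-6)·(-1)] + [(-6)·(-8) − 0·5] + [0·(-1) − (-1)·(-8)]| = 29, so the area is 14.5.
The number of boundary lattice points is Σ gcd(|Δx|,|Δy|) = gcd(5,6) + gcd(6,13) + gcd(1,7) = 1+1+1 = 3.
Scaling by 2 multiplies the area by 2² = 4 (so the new area is 58) and multiplies the boundary lattice-point count by 2, giving 6.
By Pick's theorem, the interior count of the dilated polygon is 58 − 6/2 + 1 = 56.

56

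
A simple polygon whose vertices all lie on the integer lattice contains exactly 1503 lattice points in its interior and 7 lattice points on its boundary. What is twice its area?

By Pick's theorem, A = I + B/2 − 1 = 1503 + 7/2 − 1 = 3011/2.
Hence 2A = 3011.

3011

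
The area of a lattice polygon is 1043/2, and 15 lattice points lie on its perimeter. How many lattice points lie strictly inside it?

515

From Pick's theorem, I = A − B/2 + 1 = 1043/2 − 15/2 + 1 = 515.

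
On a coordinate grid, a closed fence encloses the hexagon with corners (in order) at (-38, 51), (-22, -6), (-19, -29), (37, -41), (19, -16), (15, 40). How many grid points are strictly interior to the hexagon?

Using the shoelace formula, 2A = |((-38)·(-6) − (-22)·51) + ((-22)·(-29) − (-19)·(-6)) + ((-19)·(-41) − 37·(-29)) + (37·(-16) − 19·(-41)) + (19·40 − 15·(-16)) + (15·51 − (-38)·40)| = 7198, so the area is 3599.
Along each edge there are gcd(|Δx|,|Δy|)+1 lattice points, so counting each shared vertex once the boundary has gcd(16,57) + gcd(3,23) + gcd(56,12) + gcd(18,25) + gcd(4,56) + gcd(53,11) = 1+1+4+1+4+1 = 12.
By Pick's theorem A = I + B/2 − 1, so I = 3599 − 12/2 + 1 = 3594.

3594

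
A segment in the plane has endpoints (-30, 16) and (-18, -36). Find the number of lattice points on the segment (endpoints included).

5

The number of lattice points on a segment between lattice points is gcd(|Δx|,|Δy|) + 1 = gcd(12,52) + 1 = 4 + 1 = 5.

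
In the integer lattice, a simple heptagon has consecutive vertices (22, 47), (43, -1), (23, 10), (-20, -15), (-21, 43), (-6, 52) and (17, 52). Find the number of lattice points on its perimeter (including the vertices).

37

Summing gcd(|Δx|,|Δy|) over the edges gives the boundary count: gcd(21,48) + gcd(20,11) + gcd(43,25) + gcd(1,58) + gcd(15,9) + gcd(23,0) + gcd(5,5) = 3+1+1+1+3+23+5 = 37.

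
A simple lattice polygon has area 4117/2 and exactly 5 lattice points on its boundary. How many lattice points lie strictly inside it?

From Pick's theorem, I = A − B/2 + 1 = 4117/2 − 5/2 + 1 = 2057.

2057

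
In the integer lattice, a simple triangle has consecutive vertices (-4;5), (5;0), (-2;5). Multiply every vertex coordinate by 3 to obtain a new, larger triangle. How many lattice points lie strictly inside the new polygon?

40

Using the shoelace formula, 2A = |[(-4)·0 − 5·5] + [5·5 − (-2)·0] + [(-2)·5 − (-4)·5]| = 10, so the area is 5.
Along each edge there are gcd(|Δx|,|Δy|)+1 lattice points, so counting each shared vertex once the boundary has gcd(9,5) + gcd(7,5) + gcd(2,0) = 1+1+2 = 4.
Scaling by 3 multiplies the area by 3² = 9 (so the new area is 45) and multiplies the boundary lattice-point count by 3, giving 12.
By Pick's theorem, the interior count of the dilated polygon is 45 − 12/2 + 1 = 40.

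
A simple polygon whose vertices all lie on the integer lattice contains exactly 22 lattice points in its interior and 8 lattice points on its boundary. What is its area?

Pick's theorem states A = I + B/2 − 1, so A = 22 + 8/2 − 1 = 25.

25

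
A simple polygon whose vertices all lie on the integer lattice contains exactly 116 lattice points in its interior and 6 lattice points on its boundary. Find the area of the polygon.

118

Pick's theorem states A = I + B/2 − 1, so A = 116 + 6/2 − 1 = 118.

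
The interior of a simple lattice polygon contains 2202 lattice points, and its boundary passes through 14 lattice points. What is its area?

2208

By Pick's theorem, A = I + B/2 − 1 = 2202 + 14/2 − 1 = 2208.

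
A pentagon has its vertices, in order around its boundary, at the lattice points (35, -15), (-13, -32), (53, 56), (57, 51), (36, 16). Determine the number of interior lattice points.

1415

The shoelace formula gives twice the area as |[35·(-32) − (-13)·(-15)] + [(-13)·56 − 53·(-32)] + [53·51 − 57·56] + [57·16 − 36·51] + [36·(-15) − 35·16]| = 2860, so the area is 1430.
Summing gcd(|Δx|,|Δy|) over the edges gives the boundary count: gcd(48,17) + gcd(66,88) + gcd(4,5) + gcd(21,35) + gcd(1,31) = 1+22+1+7+1 = 32.
Pick's theorem gives I = A − B/2 + 1 = 1430 − 32/2 + 1 = 1415.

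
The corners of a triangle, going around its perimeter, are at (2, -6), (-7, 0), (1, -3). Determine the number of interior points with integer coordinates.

9

By the shoelace formula, twice the signed area is |(2·0 − (-7)·(-6)) + ((-7)·(-3) − 1·0) + (1·(-6) − 2·(-3))| = 21, so the area is 10.5.
The number of boundary lattice points is Σ gcd(|Δx|,|Δy|) = gcd(9,6) + gcd(8,3) + gcd(1,3) = 3+1+1 = 5.
By Pick's theorem A = I + B/2 − 1, so I = 10.5 − 5/2 + 1 = 9.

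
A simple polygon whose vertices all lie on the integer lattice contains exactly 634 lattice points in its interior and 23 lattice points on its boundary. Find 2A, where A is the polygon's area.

Pick's theorem states A = I + B/2 − 1, so A = 634 + 23/2 − 1 = 1289/2.
Hence 2A = 1289.

1289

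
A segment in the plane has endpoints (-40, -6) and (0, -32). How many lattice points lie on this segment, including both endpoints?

3

The number of lattice points on a segment between lattice points is gcd(|Δx|,|Δy|) + 1 = gcd(40,26) + 1 = 2 + 1 = 3.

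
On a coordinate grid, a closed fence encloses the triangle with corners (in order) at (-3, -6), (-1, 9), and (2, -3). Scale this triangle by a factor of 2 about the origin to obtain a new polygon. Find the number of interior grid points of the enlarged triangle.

Using the shoelace formula, 2A = |((-3)·9 − (-1)·(-6)) + ((-1)·(-3) − 2·9) + (2·(-6) − (-3)·(-3))| = 69, so the area is 34.5.
Along each edge there are gcd(|Δx|,|Δy|)+1 lattice points, so counting each shared vertex once the boundary has gcd(2,15) + gcd(3,12) + gcd(5,3) = 1+3+1 = 5.
Scaling by 2 multiplies the area by 2² = 4 (so the new area is 138) and multiplies the boundary lattice-point count by 2, giving 10.
By Pick's theorem, the interior count of the dilated polygon is 138 − 10/2 + 1 = 134.

134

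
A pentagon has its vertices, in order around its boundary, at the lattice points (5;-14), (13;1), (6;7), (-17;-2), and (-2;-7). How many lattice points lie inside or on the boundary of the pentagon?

287

Using the shoelace formula, 2A = |[5·1 − 13·(-14)] + [13·7 − 6·1] + [6·(-2) − (-17)·7] + [(-17)·(-7) − (-2)·(-2)] + [(-2)·(-14) − 5·(-7)]| = 557, so the area is 278.5.
Along each edge there are gcd(|Δx|,|Δy|)+1 lattice points, so counting each shared vertex once the boundary has gcd(8,15) + gcd(7,6) + gcd(23,9) + gcd(15,5) + gcd(7,7) = 1+1+1+5+7 = 15.
Pick's theorem gives I = A − B/2 + 1 = 278.5 − 15/2 + 1 = 272, so the closed region contains I + B = 272 + 15 = 287 lattice points.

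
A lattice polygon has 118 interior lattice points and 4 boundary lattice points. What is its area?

119

Pick's theorem states A = I + B/2 − 1, so A = 118 + 4/2 − 1 = 119.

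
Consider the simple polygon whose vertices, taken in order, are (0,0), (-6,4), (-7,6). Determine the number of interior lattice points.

3

By the shoelace formula, twice the signed area is |[0·4 − (-6)·0] + [(-6)·6 − (-7)·4] + [(-7)·0 − 0·6]| = 8, so the area is 4.
Along each edge there are gcd(|Δx|,|Δy|)+1 lattice points, so counting each shared vertex once the boundary has gcd(6,4) + gcd(1,2) + gcd(7,6) = 2+1+1 = 4.
By Pick's theorem A = I + B/2 − 1, so I = 4 − 4/2 + 1 = 3.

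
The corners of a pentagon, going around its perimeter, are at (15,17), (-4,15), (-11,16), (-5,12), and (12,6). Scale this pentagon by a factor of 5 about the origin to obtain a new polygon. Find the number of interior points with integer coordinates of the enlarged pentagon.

3511

The shoelace formula gives twice the area as |(15·15 − (-4)·17) + ((-4)·16 − (-11)·15) + ((-11)·12 − (-5)·16) + ((-5)·6 − 12·12) + (12·17 − 15·6)| = 282, so the area is 141.
Along each edge there are gcd(|Δx|,|Δy|)+1 lattice points, so counting each shared vertex once the boundary has gcd(19,2) + gcd(7,1) + gcd(6,4) + gcd(17,6) + gcd(3,11) = 1+1+2+1+1 = 6.
Scaling by 5 multiplies the area by 5² = 25 (so the new area is 3525) and multiplies the boundary lattice-point count by 5, giving 30.
By Pick's theorem, the interior count of the dilated polygon is 3525 − 30/2 + 1 = 3511.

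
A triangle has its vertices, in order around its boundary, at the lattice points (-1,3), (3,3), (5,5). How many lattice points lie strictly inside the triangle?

1

The shoelace formula gives twice the area as |[(-1)·3 − 3·3] + [3·5 − 5·3] + [5·3 − (-1)·5]| = 8, so the area is 4.
The number of boundary lattice points is Σ gcd(|Δx|,|Δy|) = gcd(4,0) + gcd(2,2) + gcd(6,2) = 4+2+2 = 8.
Pick's theorem gives I = A − B/2 + 1 = 4 − 8/2 + 1 = 1.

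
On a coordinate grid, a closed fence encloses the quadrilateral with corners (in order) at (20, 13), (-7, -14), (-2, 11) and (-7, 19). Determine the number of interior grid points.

346

Using the shoelace formula, 2A = |(20·(-14) − (-7)·13) + ((-7)·11 − (-2)·(-14)) + ((-2)·19 − (-7)·11) + ((-7)·13 − 20·19)| = 726, so the area is 363.
The number of boundary lattice points is Σ gcd(|Δx|,|Δy|) = gcd(27,27) + gcd(5,25) + gcd(5,8) + gcd(27,6) = 27+5+1+3 = 36.
Pick's theorem gives I = A − B/2 + 1 = 363 − 36/2 + 1 = 346.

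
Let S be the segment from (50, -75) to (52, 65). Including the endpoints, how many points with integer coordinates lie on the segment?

3

The number of lattice points on a segment between lattice points is gcd(|Δx|,|Δy|) + 1 = gcd(2,140) + 1 = 2 + 1 = 3.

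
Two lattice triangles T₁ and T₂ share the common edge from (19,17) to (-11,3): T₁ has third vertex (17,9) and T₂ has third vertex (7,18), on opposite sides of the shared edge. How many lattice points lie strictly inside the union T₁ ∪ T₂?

The union is the simple quadrilateral with vertices (19,17), (17,9), (-11,3), (7,18) in order.
The shoelace formula gives twice the area as |[19·9 − 17·17] + [17·3 − (-11)·9] + [(-11)·18 − 7·3] + [7·17 − 19·18]| = 410, so the area is 205.
The number of boundary lattice points is Σ gcd(|Δx|,|Δy|) = gcd(2,8) + gcd(28,6) + gcd(18,15) + gcd(12,1) = 2+2+3+1 = 8.
By Pick's theorem I = A − B/2 + 1 = 205 − 8/2 + 1 = 202.

202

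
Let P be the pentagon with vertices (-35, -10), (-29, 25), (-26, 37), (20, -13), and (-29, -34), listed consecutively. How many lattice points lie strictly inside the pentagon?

Using the shoelace formula, 2A = |((-35)·25 − (-29)·(-10)) + ((-29)·37 − (-26)·25) + ((-26)·(-13) − 20·37) + (20·(-34) − (-29)·(-13)) + ((-29)·(-10) − (-35)·(-34))| = 3947, so the area is 3947/2.
The number of boundary lattice points is Σ gcd(|Δx|,|Δy|) = gcd(6,35) + gcd(3,12) + gcd(46,50) + gcd(49,21) + gcd(6,24) = 1+3+2+7+6 = 19.
Pick's theorem gives I = A − B/2 + 1 = 3947/2 − 19/2 + 1 = 1965.

1965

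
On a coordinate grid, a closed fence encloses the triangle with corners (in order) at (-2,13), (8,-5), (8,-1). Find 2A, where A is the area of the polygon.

40

By the shoelace formula, twice the signed area is |[(-2)·(-5) − 8·13] + [8·(-1) − 8·(-5)] + [8·13 − (-2)·(-1)]| = 40, so the area is 20.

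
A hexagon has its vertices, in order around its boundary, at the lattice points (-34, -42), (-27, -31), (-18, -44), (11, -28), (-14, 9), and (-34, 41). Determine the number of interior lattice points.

The shoelace formula gives twice the area as |[(-34)·(-31) − (-27)·(-42)] + [(-27)·(-44) − (-18)·(-31)] + [(-18)·(-28) − 11·(-44)] + [11·9 − (-14)·(-28)] + [(-14)·41 − (-34)·9] + [(-34)·(-42) − (-34)·41]| = 3799, so the area is 3799/2.
Along each edge there are gcd(|Δx|,|Δy|)+1 lattice points, so counting each shared vertex once the boundary has gcd(7,11) + gcd(9,13) + gcd(29,16) + gcd(25,37) + gcd(20,32) + gcd(0,83) = 1+1+1+1+4+83 = 91.
Pick's theorem gives I = A − B/2 + 1 = 3799/2 − 91/2 + 1 = 1855.

1855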